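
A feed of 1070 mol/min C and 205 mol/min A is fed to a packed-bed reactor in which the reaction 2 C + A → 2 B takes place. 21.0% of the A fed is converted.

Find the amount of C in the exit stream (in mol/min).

A reacted = 0.21 × 205 = 43.05 mol/min; ν_A = −1, so ξ = 43.05/1 = 43.05 mol/min.
Outlet amounts (n = n₀ + ν ξ):
  C: 1070 − 2(43.05) = 983.9
  A: 205 − 1(43.05) = 161.9
  B: 0 + 2(43.05) = 86.1

984 mol/min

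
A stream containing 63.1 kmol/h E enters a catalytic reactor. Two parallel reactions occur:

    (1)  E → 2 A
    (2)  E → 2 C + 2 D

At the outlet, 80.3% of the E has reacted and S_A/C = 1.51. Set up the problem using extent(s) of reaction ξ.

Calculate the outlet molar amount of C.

40.4 kmol/h

Conversion of E: E consumed = 0.803 × 63.1 = 50.67 kmol/h = 1ξ₁ + 1ξ₂.
Selectivity: 2ξ₁ / (2ξ₂) = 1.51 → ξ₁ = 1.51 ξ₂.
Substitute: (1·1.51 + 1) ξ₂ = 50.67 → ξ₂ = 20.19 kmol/h, ξ₁ = 30.48 kmol/h.
Outlet amounts (n = n₀ + Σ ν·ξ):
  E: 63.1 − 1(30.48) − 1(20.19) = 12.43
  A: 0 + 2(30.48) = 60.96
  C: 0 + 2(20.19) = 40.37
  D: 0 + 2(20.19) = 40.37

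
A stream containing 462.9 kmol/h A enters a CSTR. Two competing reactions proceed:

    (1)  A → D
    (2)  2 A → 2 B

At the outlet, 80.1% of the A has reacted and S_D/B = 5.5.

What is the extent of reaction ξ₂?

Conversion of A: A consumed = 0.801 × 462.9 = 370.8 kmol/h = 1ξ₁ + 2ξ₂.
Selectivity: 1ξ₁ / (2ξ₂) = 5.5 → ξ₁ = 11 ξ₂.
Substitute: (1·11 + 2) ξ₂ = 370.8 → ξ₂ = 28.52 kmol/h, ξ₁ = 313.7 kmol/h.
Outlet amounts (n = n₀ + Σ ν·ξ):
  A: 462.9 − 1(313.7) − 2(28.52) = 92.12
  D: 0 + 1(313.7) = 313.7
  B: 0 + 2(28.52) = 57.04

ξ₂ = 28.5 kmol/h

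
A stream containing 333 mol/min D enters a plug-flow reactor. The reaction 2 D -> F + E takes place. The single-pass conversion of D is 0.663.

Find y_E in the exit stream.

0.332

D reacted = 0.663 × 333 = 220.8 mol/min; ν_D = −2, so ξ = 220.8/2 = 110.4 mol/min.
Outlet amounts (n = n₀ + ν ξ):
  D: 333 − 2(110.4) = 112.2
  F: 0 + 1(110.4) = 110.4
  E: 0 + 1(110.4) = 110.4
Total out = 333 mol/min; y_E = 110.4 / 333 = 0.3315.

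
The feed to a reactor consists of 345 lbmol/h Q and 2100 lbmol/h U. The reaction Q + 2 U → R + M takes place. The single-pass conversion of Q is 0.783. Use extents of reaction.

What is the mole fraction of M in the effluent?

0.124

Q reacted = 0.783 × 345 = 270.1 lbmol/h; ν_Q = −1, so ξ = 270.1/1 = 270.1 lbmol/h.
Outlet amounts (n = n₀ + ν ξ):
  Q: 345 − 1(270.1) = 74.87
  U: 2100 − 2(270.1) = 1560
  R: 0 + 1(270.1) = 270.1
  M: 0 + 1(270.1) = 270.1
Total out = 2175 lbmol/h; y_M = 270.1 / 2175 = 0.1242.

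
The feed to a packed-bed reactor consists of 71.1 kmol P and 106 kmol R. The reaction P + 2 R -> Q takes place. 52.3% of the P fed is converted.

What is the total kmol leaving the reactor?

P reacted = 0.523 × 71.1 = 37.19 kmol; ν_P = −1, so ξ = 37.19/1 = 37.19 kmol.
Outlet amounts (n = n₀ + ν ξ):
  P: 71.1 − 1(37.19) = 33.91
  R: 106 − 2(37.19) = 31.63
  Q: 0 + 1(37.19) = 37.19
Total out = 33.91 + 31.63 + 37.19 = 102.7 kmol.

103 kmol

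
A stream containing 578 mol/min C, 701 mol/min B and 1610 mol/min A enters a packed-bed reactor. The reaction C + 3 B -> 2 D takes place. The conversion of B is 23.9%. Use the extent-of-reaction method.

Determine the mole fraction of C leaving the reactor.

0.188

B reacted = 0.239 × 701 = 167.5 mol/min; ν_B = −3, so ξ = 167.5/3 = 55.85 mol/min.
Outlet amounts (n = n₀ + ν ξ):
  C: 578 − 1(55.85) = 522.2
  B: 701 − 3(55.85) = 533.5
  D: 0 + 2(55.85) = 111.7
  A: 1610 (inert)
Total out = 2777 mol/min; y_C = 522.2 / 2777 = 0.188.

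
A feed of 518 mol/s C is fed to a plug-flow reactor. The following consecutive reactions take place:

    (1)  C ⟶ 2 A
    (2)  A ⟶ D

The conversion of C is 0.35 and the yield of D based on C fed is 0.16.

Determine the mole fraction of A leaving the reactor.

0.4

Conversion of C: C consumed = 1ξ₁ = 0.35 × 518 → ξ₁ = 181.3 mol/s.
Yield of D: 1ξ₂ / 518 = 0.16 → ξ₂ = 82.88 mol/s.
Outlet amounts (n = n₀ + Σ ν·ξ):
  C: 518 − 1(181.3) = 336.7
  A: 0 + 2(181.3) − 1(82.88) = 279.7
  D: 0 + 1(82.88) = 82.88
Total out = 699.3 mol/s; y_A = 279.7 / 699.3 = 0.4.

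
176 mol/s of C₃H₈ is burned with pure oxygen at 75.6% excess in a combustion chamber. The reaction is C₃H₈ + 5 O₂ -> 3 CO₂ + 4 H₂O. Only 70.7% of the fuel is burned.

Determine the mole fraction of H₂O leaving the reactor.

0.27

Stoichiometric O₂ = 5 × 176 = 880 mol/s; O₂ fed = 880 × 1.756 = 1545 mol/s.
Fuel reacted = 0.707 × 176 → ξ = 124.4 mol/s.
Outlet (n = n₀ + ν ξ):
  C₃H₈: 176 − 1(124.4) = 51.57
  O₂: 1545 − 5(124.4) = 923.1
  CO₂: 0 + 3(124.4) = 373.3
  H₂O: 0 + 4(124.4) = 497.7
Total out = 1846 mol/s; y_H₂O = 497.7 / 1846 = 0.2697.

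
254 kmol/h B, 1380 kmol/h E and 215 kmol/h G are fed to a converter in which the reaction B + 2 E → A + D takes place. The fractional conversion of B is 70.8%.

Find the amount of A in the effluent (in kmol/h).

180 kmol/h

B reacted = 0.708 × 254 = 179.8 kmol/h; ν_B = −1, so ξ = 179.8/1 = 179.8 kmol/h.
Outlet amounts (n = n₀ + ν ξ):
  B: 254 − 1(179.8) = 74.17
  E: 1380 − 2(179.8) = 1020
  A: 0 + 1(179.8) = 179.8
  D: 0 + 1(179.8) = 179.8
  G: 215 (inert)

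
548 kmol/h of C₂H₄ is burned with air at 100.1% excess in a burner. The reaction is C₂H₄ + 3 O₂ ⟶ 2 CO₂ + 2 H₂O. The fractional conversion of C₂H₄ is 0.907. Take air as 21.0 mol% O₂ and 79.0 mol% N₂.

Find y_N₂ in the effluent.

0.763

Stoichiometric O₂ = 3 × 548 = 1644 kmol/h; O₂ fed = 1644 × 2.001 = 3290 kmol/h.
N₂ fed = 3290 × 79/21 = 12380 kmol/h.
Fuel reacted = 0.907 × 548 → ξ = 497 kmol/h.
Outlet (n = n₀ + ν ξ):
  C₂H₄: 548 − 1(497) = 50.96
  O₂: 3290 − 3(497) = 1799
  N₂: 12380 (inert)
  CO₂: 0 + 2(497) = 994.1
  H₂O: 0 + 2(497) = 994.1
Total out = 16210 kmol/h; y_N₂ = 12380 / 16210 = 0.7633.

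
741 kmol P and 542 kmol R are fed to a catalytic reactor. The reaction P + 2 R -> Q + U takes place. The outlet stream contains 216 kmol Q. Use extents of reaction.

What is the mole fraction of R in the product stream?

For Q: n = n₀ + 1ξ → 216 = 0 + 1ξ, giving ξ = 216 kmol.
Outlet amounts (n = n₀ + ν ξ):
  P: 741 − 1(216) = 525
  R: 542 − 2(216) = 110
  Q: 0 + 1(216) = 216
  U: 0 + 1(216) = 216
Total out = 1067 kmol; y_R = 110 / 1067 = 0.1031.

0.103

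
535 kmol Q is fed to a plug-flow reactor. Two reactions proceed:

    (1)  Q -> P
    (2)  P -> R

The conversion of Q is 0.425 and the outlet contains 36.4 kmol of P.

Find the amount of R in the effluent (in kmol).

Conversion of Q: Q consumed = 1ξ₁ = 0.425 × 535 → ξ₁ = 227.4 kmol.
P balance: n_P = 0 + 1ξ₁ − 1ξ₂ = 36.4 → ξ₂ = (1·227.4 − 36.4)/1 = 191 kmol.
Outlet amounts (n = n₀ + Σ ν·ξ):
  Q: 535 − 1(227.4) = 307.6
  P: 0 + 1(227.4) − 1(191) = 36.4
  R: 0 + 1(191) = 191

191 kmol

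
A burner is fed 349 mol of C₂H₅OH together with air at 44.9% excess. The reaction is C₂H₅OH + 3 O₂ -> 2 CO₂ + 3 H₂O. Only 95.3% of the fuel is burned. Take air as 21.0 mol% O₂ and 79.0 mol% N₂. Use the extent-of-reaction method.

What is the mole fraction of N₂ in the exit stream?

Stoichiometric O₂ = 3 × 349 = 1047 mol; O₂ fed = 1047 × 1.449 = 1517 mol.
N₂ fed = 1517 × 79/21 = 5707 mol.
Fuel reacted = 0.953 × 349 → ξ = 332.6 mol.
Outlet (n = n₀ + ν ξ):
  C₂H₅OH: 349 − 1(332.6) = 16.4
  O₂: 1517 − 3(332.6) = 519.3
  N₂: 5707 (inert)
  CO₂: 0 + 2(332.6) = 665.2
  H₂O: 0 + 3(332.6) = 997.8
Total out = 7906 mol; y_N₂ = 5707 / 7906 = 0.7219.

0.722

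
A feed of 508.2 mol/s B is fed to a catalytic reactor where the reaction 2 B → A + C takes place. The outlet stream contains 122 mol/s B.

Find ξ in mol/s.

For B: n = n₀ − 2ξ → 122 = 508.2 − 2ξ, giving ξ = 193.1 mol/s.
Outlet amounts (n = n₀ + ν ξ):
  B: 508.2 − 2(193.1) = 122
  A: 0 + 1(193.1) = 193.1
  C: 0 + 1(193.1) = 193.1

ξ = 193 mol/s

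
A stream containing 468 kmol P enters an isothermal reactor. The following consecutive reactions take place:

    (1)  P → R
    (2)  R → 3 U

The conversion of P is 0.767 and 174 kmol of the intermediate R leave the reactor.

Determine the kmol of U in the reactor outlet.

Conversion of P: P consumed = 1ξ₁ = 0.767 × 468 → ξ₁ = 359 kmol.
R balance: n_R = 0 + 1ξ₁ − 1ξ₂ = 174 → ξ₂ = (1·359 − 174)/1 = 185 kmol.
Outlet amounts (n = n₀ + Σ ν·ξ):
  P: 468 − 1(359) = 109
  R: 0 + 1(359) − 1(185) = 174
  U: 0 + 3(185) = 554.9

555 kmol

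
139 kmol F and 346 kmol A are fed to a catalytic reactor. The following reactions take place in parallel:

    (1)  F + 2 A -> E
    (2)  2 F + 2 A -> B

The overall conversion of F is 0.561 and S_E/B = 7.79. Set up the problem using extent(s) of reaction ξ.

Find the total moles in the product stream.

Conversion of F: F consumed = 0.561 × 139 = 77.98 kmol = 1ξ₁ + 2ξ₂.
Selectivity: 1ξ₁ / (1ξ₂) = 7.79 → ξ₁ = 7.79 ξ₂.
Substitute: (1·7.79 + 2) ξ₂ = 77.98 → ξ₂ = 7.965 kmol, ξ₁ = 62.05 kmol.
Outlet amounts (n = n₀ + Σ ν·ξ):
  F: 139 − 1(62.05) − 2(7.965) = 61.02
  A: 346 − 2(62.05) − 2(7.965) = 206
  E: 0 + 1(62.05) = 62.05
  B: 0 + 1(7.965) = 7.965
Total out = 61.02 + 206 + 62.05 + 7.965 = 337 kmol.

337 kmol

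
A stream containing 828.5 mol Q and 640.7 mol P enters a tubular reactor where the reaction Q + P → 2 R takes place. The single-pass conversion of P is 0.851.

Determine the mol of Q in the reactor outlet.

283 mol

P reacted = 0.851 × 640.7 = 545.2 mol; ν_P = −1, so ξ = 545.2/1 = 545.2 mol.
Outlet amounts (n = n₀ + ν ξ):
  Q: 828.5 − 1(545.2) = 283.3
  P: 640.7 − 1(545.2) = 95.46
  R: 0 + 2(545.2) = 1090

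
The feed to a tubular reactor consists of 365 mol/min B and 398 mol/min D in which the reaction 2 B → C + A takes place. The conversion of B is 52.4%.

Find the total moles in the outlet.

B reacted = 0.524 × 365 = 191.3 mol/min; ν_B = −2, so ξ = 191.3/2 = 95.63 mol/min.
Outlet amounts (n = n₀ + ν ξ):
  B: 365 − 2(95.63) = 173.7
  C: 0 + 1(95.63) = 95.63
  A: 0 + 1(95.63) = 95.63
  D: 398 (inert)
Total out = 173.7 + 95.63 + 95.63 + 398 = 763 mol/min.

763 mol/min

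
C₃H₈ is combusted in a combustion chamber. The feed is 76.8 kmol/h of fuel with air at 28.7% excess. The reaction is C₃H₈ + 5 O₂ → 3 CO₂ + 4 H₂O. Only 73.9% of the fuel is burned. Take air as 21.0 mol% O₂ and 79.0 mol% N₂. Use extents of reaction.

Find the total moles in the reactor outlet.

Stoichiometric O₂ = 5 × 76.8 = 384 kmol/h; O₂ fed = 384 × 1.287 = 494.2 kmol/h.
N₂ fed = 494.2 × 79/21 = 1859 kmol/h.
Fuel reacted = 0.739 × 76.8 → ξ = 56.76 kmol/h.
Outlet (n = n₀ + ν ξ):
  C₃H₈: 76.8 − 1(56.76) = 20.04
  O₂: 494.2 − 5(56.76) = 210.4
  N₂: 1859 (inert)
  CO₂: 0 + 3(56.76) = 170.3
  H₂O: 0 + 4(56.76) = 227
Total out = 20.04 + 210.4 + 1859 + 170.3 + 227 = 2487 kmol/h.

2490 kmol/h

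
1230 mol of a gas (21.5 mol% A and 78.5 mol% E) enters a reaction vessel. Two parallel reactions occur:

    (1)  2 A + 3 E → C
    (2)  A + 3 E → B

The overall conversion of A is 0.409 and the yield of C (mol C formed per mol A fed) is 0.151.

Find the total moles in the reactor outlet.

985 mol

Yield of C: 1ξ₁ / 264.4 = 0.151 → ξ₁ = 39.93 mol.
Conversion of A: 2ξ₁ + 1ξ₂ = 0.409 × 264.4 = 108.2 → ξ₂ = 28.3 mol.
Outlet amounts (n = n₀ + Σ ν·ξ):
  A: 264.4 − 2(39.93) − 1(28.3) = 156.3
  E: 965.5 − 3(39.93) − 3(28.3) = 760.9
  C: 0 + 1(39.93) = 39.93
  B: 0 + 1(28.3) = 28.3
Total out = 156.3 + 760.9 + 39.93 + 28.3 = 985.4 mol.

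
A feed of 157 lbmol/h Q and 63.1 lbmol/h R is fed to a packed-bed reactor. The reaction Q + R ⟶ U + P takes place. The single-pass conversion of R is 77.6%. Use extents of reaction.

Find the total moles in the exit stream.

R reacted = 0.776 × 63.1 = 48.97 lbmol/h; ν_R = −1, so ξ = 48.97/1 = 48.97 lbmol/h.
Outlet amounts (n = n₀ + ν ξ):
  Q: 157 − 1(48.97) = 108
  R: 63.1 − 1(48.97) = 14.13
  U: 0 + 1(48.97) = 48.97
  P: 0 + 1(48.97) = 48.97
Total out = 108 + 14.13 + 48.97 + 48.97 = 220.1 lbmol/h.

220 lbmol/h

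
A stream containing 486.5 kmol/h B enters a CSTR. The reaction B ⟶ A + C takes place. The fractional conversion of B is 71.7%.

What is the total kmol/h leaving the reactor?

835 kmol/h

B reacted = 0.717 × 486.5 = 348.8 kmol/h; ν_B = −1, so ξ = 348.8/1 = 348.8 kmol/h.
Outlet amounts (n = n₀ + ν ξ):
  B: 486.5 − 1(348.8) = 137.7
  A: 0 + 1(348.8) = 348.8
  C: 0 + 1(348.8) = 348.8
Total out = 137.7 + 348.8 + 348.8 = 835.3 kmol/h.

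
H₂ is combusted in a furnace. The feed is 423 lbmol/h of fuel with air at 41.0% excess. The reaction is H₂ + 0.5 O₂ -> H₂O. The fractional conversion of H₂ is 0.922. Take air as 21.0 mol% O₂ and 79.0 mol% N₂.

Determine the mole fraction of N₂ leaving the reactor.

0.681

Stoichiometric O₂ = 0.5 × 423 = 211.5 lbmol/h; O₂ fed = 211.5 × 1.410 = 298.2 lbmol/h.
N₂ fed = 298.2 × 79/21 = 1122 lbmol/h.
Fuel reacted = 0.922 × 423 → ξ = 390 lbmol/h.
Outlet (n = n₀ + ν ξ):
  H₂: 423 − 1(390) = 32.99
  O₂: 298.2 − 0.5(390) = 103.2
  N₂: 1122 (inert)
  H₂O: 0 + 1(390) = 390
Total out = 1648 lbmol/h; y_N₂ = 1122 / 1648 = 0.6807.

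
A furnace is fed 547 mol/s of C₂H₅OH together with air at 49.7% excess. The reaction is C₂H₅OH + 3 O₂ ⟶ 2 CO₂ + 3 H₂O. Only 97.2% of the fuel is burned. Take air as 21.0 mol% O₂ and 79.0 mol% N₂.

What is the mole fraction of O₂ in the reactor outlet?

0.0674

Stoichiometric O₂ = 3 × 547 = 1641 mol/s; O₂ fed = 1641 × 1.497 = 2457 mol/s.
N₂ fed = 2457 × 79/21 = 9241 mol/s.
Fuel reacted = 0.972 × 547 → ξ = 531.7 mol/s.
Outlet (n = n₀ + ν ξ):
  C₂H₅OH: 547 − 1(531.7) = 15.32
  O₂: 2457 − 3(531.7) = 861.5
  N₂: 9241 (inert)
  CO₂: 0 + 2(531.7) = 1063
  H₂O: 0 + 3(531.7) = 1595
Total out = 12780 mol/s; y_O₂ = 861.5 / 12780 = 0.06743.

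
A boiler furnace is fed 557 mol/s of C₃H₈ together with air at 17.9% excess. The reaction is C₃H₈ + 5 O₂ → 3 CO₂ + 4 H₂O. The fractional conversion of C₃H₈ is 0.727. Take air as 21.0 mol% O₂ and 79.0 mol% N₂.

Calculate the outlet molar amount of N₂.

12400 mol/s

Stoichiometric O₂ = 5 × 557 = 2785 mol/s; O₂ fed = 2785 × 1.179 = 3284 mol/s.
N₂ fed = 3284 × 79/21 = 12350 mol/s.
Fuel reacted = 0.727 × 557 → ξ = 404.9 mol/s.
Outlet (n = n₀ + ν ξ):
  C₃H₈: 557 − 1(404.9) = 152.1
  O₂: 3284 − 5(404.9) = 1259
  N₂: 12350 (inert)
  CO₂: 0 + 3(404.9) = 1215
  H₂O: 0 + 4(404.9) = 1620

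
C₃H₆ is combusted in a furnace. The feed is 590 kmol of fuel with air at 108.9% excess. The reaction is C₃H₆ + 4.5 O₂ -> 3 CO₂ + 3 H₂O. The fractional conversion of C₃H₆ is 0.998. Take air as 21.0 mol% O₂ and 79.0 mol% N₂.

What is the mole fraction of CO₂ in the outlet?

0.0647

Stoichiometric O₂ = 4.5 × 590 = 2655 kmol; O₂ fed = 2655 × 2.089 = 5546 kmol.
N₂ fed = 5546 × 79/21 = 20860 kmol.
Fuel reacted = 0.998 × 590 → ξ = 588.8 kmol.
Outlet (n = n₀ + ν ξ):
  C₃H₆: 590 − 1(588.8) = 1.18
  O₂: 5546 − 4.5(588.8) = 2897
  N₂: 20860 (inert)
  CO₂: 0 + 3(588.8) = 1766
  H₂O: 0 + 3(588.8) = 1766
Total out = 27300 kmol; y_CO₂ = 1766 / 27300 = 0.06472.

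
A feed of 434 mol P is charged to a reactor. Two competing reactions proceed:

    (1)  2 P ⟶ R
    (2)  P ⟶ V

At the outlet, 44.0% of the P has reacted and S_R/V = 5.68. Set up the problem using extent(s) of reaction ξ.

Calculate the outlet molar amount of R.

Conversion of P: P consumed = 0.44 × 434 = 191 mol = 2ξ₁ + 1ξ₂.
Selectivity: 1ξ₁ / (1ξ₂) = 5.68 → ξ₁ = 5.68 ξ₂.
Substitute: (2·5.68 + 1) ξ₂ = 191 → ξ₂ = 15.45 mol, ξ₁ = 87.76 mol.
Outlet amounts (n = n₀ + Σ ν·ξ):
  P: 434 − 2(87.76) − 1(15.45) = 243
  R: 0 + 1(87.76) = 87.76
  V: 0 + 1(15.45) = 15.45

87.8 mol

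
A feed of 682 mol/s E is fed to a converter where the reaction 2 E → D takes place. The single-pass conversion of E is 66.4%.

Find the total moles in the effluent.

456 mol/s

E reacted = 0.664 × 682 = 452.8 mol/s; ν_E = −2, so ξ = 452.8/2 = 226.4 mol/s.
Outlet amounts (n = n₀ + ν ξ):
  E: 682 − 2(226.4) = 229.2
  D: 0 + 1(226.4) = 226.4
Total out = 229.2 + 226.4 = 455.6 mol/s.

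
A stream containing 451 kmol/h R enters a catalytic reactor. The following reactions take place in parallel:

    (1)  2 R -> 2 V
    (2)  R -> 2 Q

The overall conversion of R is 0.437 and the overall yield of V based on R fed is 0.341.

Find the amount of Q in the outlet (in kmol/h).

86.6 kmol/h

Yield of V: 2ξ₁ / 451 = 0.341 → ξ₁ = 76.9 kmol/h.
Conversion of R: 2ξ₁ + 1ξ₂ = 0.437 × 451 = 197.1 → ξ₂ = 43.3 kmol/h.
Outlet amounts (n = n₀ + Σ ν·ξ):
  R: 451 − 2(76.9) − 1(43.3) = 253.9
  V: 0 + 2(76.9) = 153.8
  Q: 0 + 2(43.3) = 86.59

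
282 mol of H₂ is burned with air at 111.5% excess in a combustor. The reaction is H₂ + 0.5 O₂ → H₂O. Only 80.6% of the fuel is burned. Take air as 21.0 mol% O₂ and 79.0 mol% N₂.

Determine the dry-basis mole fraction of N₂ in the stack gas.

Stoichiometric O₂ = 0.5 × 282 = 141 mol; O₂ fed = 141 × 2.115 = 298.2 mol.
N₂ fed = 298.2 × 79/21 = 1122 mol.
Fuel reacted = 0.806 × 282 → ξ = 227.3 mol.
Outlet (n = n₀ + ν ξ):
  H₂: 282 − 1(227.3) = 54.71
  O₂: 298.2 − 0.5(227.3) = 184.6
  N₂: 1122 (inert)
  H₂O: 0 + 1(227.3) = 227.3
Dry total = 1361 mol; y_N₂ (dry) = 1122 / 1361 = 0.8242.

0.824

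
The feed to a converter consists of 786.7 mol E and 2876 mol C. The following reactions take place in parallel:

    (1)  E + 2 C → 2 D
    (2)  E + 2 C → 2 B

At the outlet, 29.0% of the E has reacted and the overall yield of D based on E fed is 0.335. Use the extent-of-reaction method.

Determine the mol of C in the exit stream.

Yield of D: 2ξ₁ / 786.7 = 0.335 → ξ₁ = 131.8 mol.
Conversion of E: 1ξ₁ + 1ξ₂ = 0.29 × 786.7 = 228.1 → ξ₂ = 96.37 mol.
Outlet amounts (n = n₀ + Σ ν·ξ):
  E: 786.7 − 1(131.8) − 1(96.37) = 558.6
  C: 2876 − 2(131.8) − 2(96.37) = 2420
  D: 0 + 2(131.8) = 263.5
  B: 0 + 2(96.37) = 192.7

2420 mol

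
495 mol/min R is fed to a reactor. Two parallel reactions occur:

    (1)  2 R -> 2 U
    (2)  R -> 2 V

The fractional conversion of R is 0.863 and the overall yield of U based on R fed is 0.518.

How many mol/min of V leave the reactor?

342 mol/min

Yield of U: 2ξ₁ / 495 = 0.518 → ξ₁ = 128.2 mol/min.
Conversion of R: 2ξ₁ + 1ξ₂ = 0.863 × 495 = 427.2 → ξ₂ = 170.8 mol/min.
Outlet amounts (n = n₀ + Σ ν·ξ):
  R: 495 − 2(128.2) − 1(170.8) = 67.81
  U: 0 + 2(128.2) = 256.4
  V: 0 + 2(170.8) = 341.5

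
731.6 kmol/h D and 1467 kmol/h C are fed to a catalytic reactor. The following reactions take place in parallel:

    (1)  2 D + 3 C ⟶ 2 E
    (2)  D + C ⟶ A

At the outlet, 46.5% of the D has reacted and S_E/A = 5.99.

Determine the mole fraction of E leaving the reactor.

0.17

Conversion of D: D consumed = 0.465 × 731.6 = 340.2 kmol/h = 2ξ₁ + 1ξ₂.
Selectivity: 2ξ₁ / (1ξ₂) = 5.99 → ξ₁ = 2.995 ξ₂.
Substitute: (2·2.995 + 1) ξ₂ = 340.2 → ξ₂ = 48.67 kmol/h, ξ₁ = 145.8 kmol/h.
Outlet amounts (n = n₀ + Σ ν·ξ):
  D: 731.6 − 2(145.8) − 1(48.67) = 391.4
  C: 1467 − 3(145.8) − 1(48.67) = 981
  E: 0 + 2(145.8) = 291.5
  A: 0 + 1(48.67) = 48.67
Total out = 1713 kmol/h; y_E = 291.5 / 1713 = 0.1702.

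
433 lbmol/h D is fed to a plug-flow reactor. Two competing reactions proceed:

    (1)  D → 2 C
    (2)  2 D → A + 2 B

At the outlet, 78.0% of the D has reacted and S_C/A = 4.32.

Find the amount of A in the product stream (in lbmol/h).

Conversion of D: D consumed = 0.78 × 433 = 337.7 lbmol/h = 1ξ₁ + 2ξ₂.
Selectivity: 2ξ₁ / (1ξ₂) = 4.32 → ξ₁ = 2.16 ξ₂.
Substitute: (1·2.16 + 2) ξ₂ = 337.7 → ξ₂ = 81.19 lbmol/h, ξ₁ = 175.4 lbmol/h.
Outlet amounts (n = n₀ + Σ ν·ξ):
  D: 433 − 1(175.4) − 2(81.19) = 95.26
  C: 0 + 2(175.4) = 350.7
  A: 0 + 1(81.19) = 81.19
  B: 0 + 2(81.19) = 162.4

81.2 lbmol/h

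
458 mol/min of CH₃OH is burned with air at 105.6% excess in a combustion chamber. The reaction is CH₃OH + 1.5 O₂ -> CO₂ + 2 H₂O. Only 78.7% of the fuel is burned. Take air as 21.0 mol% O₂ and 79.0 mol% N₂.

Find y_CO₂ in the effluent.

0.0489

Stoichiometric O₂ = 1.5 × 458 = 687 mol/min; O₂ fed = 687 × 2.056 = 1412 mol/min.
N₂ fed = 1412 × 79/21 = 5314 mol/min.
Fuel reacted = 0.787 × 458 → ξ = 360.4 mol/min.
Outlet (n = n₀ + ν ξ):
  CH₃OH: 458 − 1(360.4) = 97.55
  O₂: 1412 − 1.5(360.4) = 871.8
  N₂: 5314 (inert)
  CO₂: 0 + 1(360.4) = 360.4
  H₂O: 0 + 2(360.4) = 720.9
Total out = 7364 mol/min; y_CO₂ = 360.4 / 7364 = 0.04895.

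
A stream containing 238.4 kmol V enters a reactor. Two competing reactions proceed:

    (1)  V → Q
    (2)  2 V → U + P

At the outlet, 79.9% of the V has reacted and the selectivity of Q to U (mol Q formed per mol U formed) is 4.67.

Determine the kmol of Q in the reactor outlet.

133 kmol

Conversion of V: V consumed = 0.799 × 238.4 = 190.5 kmol = 1ξ₁ + 2ξ₂.
Selectivity: 1ξ₁ / (1ξ₂) = 4.67 → ξ₁ = 4.67 ξ₂.
Substitute: (1·4.67 + 2) ξ₂ = 190.5 → ξ₂ = 28.56 kmol, ξ₁ = 133.4 kmol.
Outlet amounts (n = n₀ + Σ ν·ξ):
  V: 238.4 − 1(133.4) − 2(28.56) = 47.92
  Q: 0 + 1(133.4) = 133.4
  U: 0 + 1(28.56) = 28.56
  P: 0 + 1(28.56) = 28.56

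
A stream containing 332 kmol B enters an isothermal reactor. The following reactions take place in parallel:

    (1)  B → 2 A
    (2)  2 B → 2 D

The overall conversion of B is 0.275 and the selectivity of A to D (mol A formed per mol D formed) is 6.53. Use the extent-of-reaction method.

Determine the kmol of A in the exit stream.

140 kmol

Conversion of B: B consumed = 0.275 × 332 = 91.3 kmol = 1ξ₁ + 2ξ₂.
Selectivity: 2ξ₁ / (2ξ₂) = 6.53 → ξ₁ = 6.53 ξ₂.
Substitute: (1·6.53 + 2) ξ₂ = 91.3 → ξ₂ = 10.7 kmol, ξ₁ = 69.89 kmol.
Outlet amounts (n = n₀ + Σ ν·ξ):
  B: 332 − 1(69.89) − 2(10.7) = 240.7
  A: 0 + 2(69.89) = 139.8
  D: 0 + 2(10.7) = 21.41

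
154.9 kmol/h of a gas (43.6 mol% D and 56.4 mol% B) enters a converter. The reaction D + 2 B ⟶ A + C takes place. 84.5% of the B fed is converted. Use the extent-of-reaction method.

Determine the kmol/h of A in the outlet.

B reacted = 0.845 × 87.36 = 73.82 kmol/h; ν_B = −2, so ξ = 73.82/2 = 36.91 kmol/h.
Outlet amounts (n = n₀ + ν ξ):
  D: 67.54 − 1(36.91) = 30.63
  B: 87.36 − 2(36.91) = 13.54
  A: 0 + 1(36.91) = 36.91
  C: 0 + 1(36.91) = 36.91

36.9 kmol/h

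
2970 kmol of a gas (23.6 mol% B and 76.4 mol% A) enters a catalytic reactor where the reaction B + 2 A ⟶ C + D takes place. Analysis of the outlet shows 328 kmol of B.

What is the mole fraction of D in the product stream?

For B: n = n₀ − 1ξ → 328 = 700.9 − 1ξ, giving ξ = 372.9 kmol.
Outlet amounts (n = n₀ + ν ξ):
  B: 700.9 − 1(372.9) = 328
  A: 2269 − 2(372.9) = 1523
  C: 0 + 1(372.9) = 372.9
  D: 0 + 1(372.9) = 372.9
Total out = 2597 kmol; y_D = 372.9 / 2597 = 0.1436.

0.144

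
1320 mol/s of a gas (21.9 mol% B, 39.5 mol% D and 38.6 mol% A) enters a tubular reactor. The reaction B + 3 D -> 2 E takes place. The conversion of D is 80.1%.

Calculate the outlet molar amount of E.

D reacted = 0.801 × 521.4 = 417.6 mol/s; ν_D = −3, so ξ = 417.6/3 = 139.2 mol/s.
Outlet amounts (n = n₀ + ν ξ):
  B: 289.1 − 1(139.2) = 149.9
  D: 521.4 − 3(139.2) = 103.8
  E: 0 + 2(139.2) = 278.4
  A: 509.5 (inert)

278 mol/s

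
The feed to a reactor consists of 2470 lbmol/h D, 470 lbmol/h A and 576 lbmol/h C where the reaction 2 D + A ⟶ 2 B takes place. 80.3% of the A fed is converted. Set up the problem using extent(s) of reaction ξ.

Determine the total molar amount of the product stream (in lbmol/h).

3140 lbmol/h

A reacted = 0.803 × 470 = 377.4 lbmol/h; ν_A = −1, so ξ = 377.4/1 = 377.4 lbmol/h.
Outlet amounts (n = n₀ + ν ξ):
  D: 2470 − 2(377.4) = 1715
  A: 470 − 1(377.4) = 92.59
  B: 0 + 2(377.4) = 754.8
  C: 576 (inert)
Total out = 1715 + 92.59 + 754.8 + 576 = 3139 lbmol/h.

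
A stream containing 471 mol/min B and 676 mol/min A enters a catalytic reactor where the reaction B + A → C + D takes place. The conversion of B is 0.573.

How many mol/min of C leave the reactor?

B reacted = 0.573 × 471 = 269.9 mol/min; ν_B = −1, so ξ = 269.9/1 = 269.9 mol/min.
Outlet amounts (n = n₀ + ν ξ):
  B: 471 − 1(269.9) = 201.1
  A: 676 − 1(269.9) = 406.1
  C: 0 + 1(269.9) = 269.9
  D: 0 + 1(269.9) = 269.9

270 mol/min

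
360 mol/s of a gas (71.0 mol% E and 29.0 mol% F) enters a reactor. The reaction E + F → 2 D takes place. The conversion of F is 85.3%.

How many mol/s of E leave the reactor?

F reacted = 0.853 × 104.4 = 89.05 mol/s; ν_F = −1, so ξ = 89.05/1 = 89.05 mol/s.
Outlet amounts (n = n₀ + ν ξ):
  E: 255.6 − 1(89.05) = 166.5
  F: 104.4 − 1(89.05) = 15.35
  D: 0 + 2(89.05) = 178.1

167 mol/s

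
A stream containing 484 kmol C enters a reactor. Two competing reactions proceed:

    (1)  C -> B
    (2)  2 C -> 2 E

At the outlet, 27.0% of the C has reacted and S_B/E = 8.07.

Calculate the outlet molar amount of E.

14.4 kmol

Conversion of C: C consumed = 0.27 × 484 = 130.7 kmol = 1ξ₁ + 2ξ₂.
Selectivity: 1ξ₁ / (2ξ₂) = 8.07 → ξ₁ = 16.14 ξ₂.
Substitute: (1·16.14 + 2) ξ₂ = 130.7 → ξ₂ = 7.204 kmol, ξ₁ = 116.3 kmol.
Outlet amounts (n = n₀ + Σ ν·ξ):
  C: 484 − 1(116.3) − 2(7.204) = 353.3
  B: 0 + 1(116.3) = 116.3
  E: 0 + 2(7.204) = 14.41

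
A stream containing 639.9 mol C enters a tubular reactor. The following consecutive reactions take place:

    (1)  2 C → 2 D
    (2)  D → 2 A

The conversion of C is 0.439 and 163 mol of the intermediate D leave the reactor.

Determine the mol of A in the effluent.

Conversion of C: C consumed = 2ξ₁ = 0.439 × 639.9 → ξ₁ = 140.5 mol.
D balance: n_D = 0 + 2ξ₁ − 1ξ₂ = 163 → ξ₂ = (2·140.5 − 163)/1 = 117.9 mol.
Outlet amounts (n = n₀ + Σ ν·ξ):
  C: 639.9 − 2(140.5) = 359
  D: 0 + 2(140.5) − 1(117.9) = 163
  A: 0 + 2(117.9) = 235.8

236 mol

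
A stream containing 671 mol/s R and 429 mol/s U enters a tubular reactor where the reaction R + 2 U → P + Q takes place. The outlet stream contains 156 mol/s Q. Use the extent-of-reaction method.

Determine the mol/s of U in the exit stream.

117 mol/s

For Q: n = n₀ + 1ξ → 156 = 0 + 1ξ, giving ξ = 156 mol/s.
Outlet amounts (n = n₀ + ν ξ):
  R: 671 − 1(156) = 515
  U: 429 − 2(156) = 117
  P: 0 + 1(156) = 156
  Q: 0 + 1(156) = 156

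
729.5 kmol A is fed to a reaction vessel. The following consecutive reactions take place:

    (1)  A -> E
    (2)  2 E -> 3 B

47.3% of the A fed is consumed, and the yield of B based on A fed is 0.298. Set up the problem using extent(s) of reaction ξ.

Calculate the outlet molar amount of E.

200 kmol

Conversion of A: A consumed = 1ξ₁ = 0.473 × 729.5 → ξ₁ = 345.1 kmol.
Yield of B: 3ξ₂ / 729.5 = 0.298 → ξ₂ = 72.46 kmol.
Outlet amounts (n = n₀ + Σ ν·ξ):
  A: 729.5 − 1(345.1) = 384.4
  E: 0 + 1(345.1) − 2(72.46) = 200.1
  B: 0 + 3(72.46) = 217.4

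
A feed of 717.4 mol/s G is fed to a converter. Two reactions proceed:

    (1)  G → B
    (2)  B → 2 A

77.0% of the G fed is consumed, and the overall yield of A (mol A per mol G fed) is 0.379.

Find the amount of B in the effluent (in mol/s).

Conversion of G: G consumed = 1ξ₁ = 0.77 × 717.4 → ξ₁ = 552.4 mol/s.
Yield of A: 2ξ₂ / 717.4 = 0.379 → ξ₂ = 135.9 mol/s.
Outlet amounts (n = n₀ + Σ ν·ξ):
  G: 717.4 − 1(552.4) = 165
  B: 0 + 1(552.4) − 1(135.9) = 416.5
  A: 0 + 2(135.9) = 271.9

416 mol/s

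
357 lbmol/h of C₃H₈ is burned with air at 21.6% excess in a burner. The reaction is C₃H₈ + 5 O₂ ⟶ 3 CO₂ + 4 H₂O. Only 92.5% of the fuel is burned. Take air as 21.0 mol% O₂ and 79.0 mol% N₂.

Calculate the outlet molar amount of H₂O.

1320 lbmol/h

Stoichiometric O₂ = 5 × 357 = 1785 lbmol/h; O₂ fed = 1785 × 1.216 = 2171 lbmol/h.
N₂ fed = 2171 × 79/21 = 8165 lbmol/h.
Fuel reacted = 0.925 × 357 → ξ = 330.2 lbmol/h.
Outlet (n = n₀ + ν ξ):
  C₃H₈: 357 − 1(330.2) = 26.77
  O₂: 2171 − 5(330.2) = 519.4
  N₂: 8165 (inert)
  CO₂: 0 + 3(330.2) = 990.7
  H₂O: 0 + 4(330.2) = 1321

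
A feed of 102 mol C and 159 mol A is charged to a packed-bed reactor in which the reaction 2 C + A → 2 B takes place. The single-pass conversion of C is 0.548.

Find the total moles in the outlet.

C reacted = 0.548 × 102 = 55.9 mol; ν_C = −2, so ξ = 55.9/2 = 27.95 mol.
Outlet amounts (n = n₀ + ν ξ):
  C: 102 − 2(27.95) = 46.1
  A: 159 − 1(27.95) = 131.1
  B: 0 + 2(27.95) = 55.9
Total out = 46.1 + 131.1 + 55.9 = 233.1 mol.

233 mol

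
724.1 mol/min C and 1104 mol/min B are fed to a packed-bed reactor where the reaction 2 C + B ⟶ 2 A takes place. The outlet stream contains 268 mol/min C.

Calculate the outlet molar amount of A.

456 mol/min

For C: n = n₀ − 2ξ → 268 = 724.1 − 2ξ, giving ξ = 228.1 mol/min.
Outlet amounts (n = n₀ + ν ξ):
  C: 724.1 − 2(228.1) = 268
  B: 1104 − 1(228.1) = 876
  A: 0 + 2(228.1) = 456.1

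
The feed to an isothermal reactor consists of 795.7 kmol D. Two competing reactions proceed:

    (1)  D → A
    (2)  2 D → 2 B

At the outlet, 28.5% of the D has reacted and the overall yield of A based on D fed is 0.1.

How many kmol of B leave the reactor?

Yield of A: 1ξ₁ / 795.7 = 0.1 → ξ₁ = 79.57 kmol.
Conversion of D: 1ξ₁ + 2ξ₂ = 0.285 × 795.7 = 226.8 → ξ₂ = 73.6 kmol.
Outlet amounts (n = n₀ + Σ ν·ξ):
  D: 795.7 − 1(79.57) − 2(73.6) = 568.9
  A: 0 + 1(79.57) = 79.57
  B: 0 + 2(73.6) = 147.2

147 kmol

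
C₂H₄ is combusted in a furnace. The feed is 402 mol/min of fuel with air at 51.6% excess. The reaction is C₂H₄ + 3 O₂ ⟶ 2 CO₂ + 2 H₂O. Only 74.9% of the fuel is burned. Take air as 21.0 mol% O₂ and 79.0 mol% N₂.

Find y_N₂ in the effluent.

Stoichiometric O₂ = 3 × 402 = 1206 mol/min; O₂ fed = 1206 × 1.516 = 1828 mol/min.
N₂ fed = 1828 × 79/21 = 6878 mol/min.
Fuel reacted = 0.749 × 402 → ξ = 301.1 mol/min.
Outlet (n = n₀ + ν ξ):
  C₂H₄: 402 − 1(301.1) = 100.9
  O₂: 1828 − 3(301.1) = 925
  N₂: 6878 (inert)
  CO₂: 0 + 2(301.1) = 602.2
  H₂O: 0 + 2(301.1) = 602.2
Total out = 9108 mol/min; y_N₂ = 6878 / 9108 = 0.7551.

0.755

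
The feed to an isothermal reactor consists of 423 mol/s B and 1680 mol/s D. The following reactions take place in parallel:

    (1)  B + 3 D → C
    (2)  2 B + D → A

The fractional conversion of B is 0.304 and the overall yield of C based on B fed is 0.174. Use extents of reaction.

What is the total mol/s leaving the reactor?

Yield of C: 1ξ₁ / 423 = 0.174 → ξ₁ = 73.6 mol/s.
Conversion of B: 1ξ₁ + 2ξ₂ = 0.304 × 423 = 128.6 → ξ₂ = 27.49 mol/s.
Outlet amounts (n = n₀ + Σ ν·ξ):
  B: 423 − 1(73.6) − 2(27.49) = 294.4
  D: 1680 − 3(73.6) − 1(27.49) = 1432
  C: 0 + 1(73.6) = 73.6
  A: 0 + 1(27.49) = 27.49
Total out = 294.4 + 1432 + 73.6 + 27.49 = 1827 mol/s.

1830 mol/s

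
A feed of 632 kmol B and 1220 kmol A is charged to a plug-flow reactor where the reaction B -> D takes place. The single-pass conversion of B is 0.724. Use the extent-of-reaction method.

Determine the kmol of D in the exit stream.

B reacted = 0.724 × 632 = 457.6 kmol; ν_B = −1, so ξ = 457.6/1 = 457.6 kmol.
Outlet amounts (n = n₀ + ν ξ):
  B: 632 − 1(457.6) = 174.4
  D: 0 + 1(457.6) = 457.6
  A: 1220 (inert)

458 kmol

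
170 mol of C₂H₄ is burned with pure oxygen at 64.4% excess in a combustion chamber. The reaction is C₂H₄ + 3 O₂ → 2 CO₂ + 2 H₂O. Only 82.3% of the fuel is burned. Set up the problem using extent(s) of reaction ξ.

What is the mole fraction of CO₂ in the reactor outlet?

0.277

Stoichiometric O₂ = 3 × 170 = 510 mol; O₂ fed = 510 × 1.644 = 838.4 mol.
Fuel reacted = 0.823 × 170 → ξ = 139.9 mol.
Outlet (n = n₀ + ν ξ):
  C₂H₄: 170 − 1(139.9) = 30.09
  O₂: 838.4 − 3(139.9) = 418.7
  CO₂: 0 + 2(139.9) = 279.8
  H₂O: 0 + 2(139.9) = 279.8
Total out = 1008 mol; y_CO₂ = 279.8 / 1008 = 0.2775.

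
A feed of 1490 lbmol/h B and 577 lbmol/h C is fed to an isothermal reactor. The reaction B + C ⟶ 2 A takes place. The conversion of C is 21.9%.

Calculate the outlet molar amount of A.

253 lbmol/h

C reacted = 0.219 × 577 = 126.4 lbmol/h; ν_C = −1, so ξ = 126.4/1 = 126.4 lbmol/h.
Outlet amounts (n = n₀ + ν ξ):
  B: 1490 − 1(126.4) = 1364
  C: 577 − 1(126.4) = 450.6
  A: 0 + 2(126.4) = 252.7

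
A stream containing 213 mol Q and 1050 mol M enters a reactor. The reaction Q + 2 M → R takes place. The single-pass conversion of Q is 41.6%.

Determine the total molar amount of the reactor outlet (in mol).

1090 mol

Q reacted = 0.416 × 213 = 88.61 mol; ν_Q = −1, so ξ = 88.61/1 = 88.61 mol.
Outlet amounts (n = n₀ + ν ξ):
  Q: 213 − 1(88.61) = 124.4
  M: 1050 − 2(88.61) = 872.8
  R: 0 + 1(88.61) = 88.61
Total out = 124.4 + 872.8 + 88.61 = 1086 mol.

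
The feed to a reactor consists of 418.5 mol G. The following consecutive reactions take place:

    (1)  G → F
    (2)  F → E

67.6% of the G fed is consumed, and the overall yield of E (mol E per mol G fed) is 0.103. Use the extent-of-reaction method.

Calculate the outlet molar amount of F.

240 mol

Conversion of G: G consumed = 1ξ₁ = 0.676 × 418.5 → ξ₁ = 282.9 mol.
Yield of E: 1ξ₂ / 418.5 = 0.103 → ξ₂ = 43.11 mol.
Outlet amounts (n = n₀ + Σ ν·ξ):
  G: 418.5 − 1(282.9) = 135.6
  F: 0 + 1(282.9) − 1(43.11) = 239.8
  E: 0 + 1(43.11) = 43.11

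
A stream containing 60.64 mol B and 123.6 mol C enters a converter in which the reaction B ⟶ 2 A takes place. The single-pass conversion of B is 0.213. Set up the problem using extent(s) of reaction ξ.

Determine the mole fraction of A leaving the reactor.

0.131

B reacted = 0.213 × 60.64 = 12.92 mol; ν_B = −1, so ξ = 12.92/1 = 12.92 mol.
Outlet amounts (n = n₀ + ν ξ):
  B: 60.64 − 1(12.92) = 47.72
  A: 0 + 2(12.92) = 25.83
  C: 123.6 (inert)
Total out = 197.2 mol; y_A = 25.83 / 197.2 = 0.131.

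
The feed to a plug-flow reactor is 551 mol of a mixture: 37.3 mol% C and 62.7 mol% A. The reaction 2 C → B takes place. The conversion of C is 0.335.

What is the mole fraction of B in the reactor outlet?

C reacted = 0.335 × 205.5 = 68.85 mol; ν_C = −2, so ξ = 68.85/2 = 34.43 mol.
Outlet amounts (n = n₀ + ν ξ):
  C: 205.5 − 2(34.43) = 136.7
  B: 0 + 1(34.43) = 34.43
  A: 345.5 (inert)
Total out = 516.6 mol; y_B = 34.43 / 516.6 = 0.06664.

0.0666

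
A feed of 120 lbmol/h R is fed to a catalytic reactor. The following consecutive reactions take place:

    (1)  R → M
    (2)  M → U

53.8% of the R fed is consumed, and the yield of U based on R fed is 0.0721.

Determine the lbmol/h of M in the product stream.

Conversion of R: R consumed = 1ξ₁ = 0.538 × 120 → ξ₁ = 64.56 lbmol/h.
Yield of U: 1ξ₂ / 120 = 0.0721 → ξ₂ = 8.652 lbmol/h.
Outlet amounts (n = n₀ + Σ ν·ξ):
  R: 120 − 1(64.56) = 55.44
  M: 0 + 1(64.56) − 1(8.652) = 55.91
  U: 0 + 1(8.652) = 8.652

55.9 lbmol/h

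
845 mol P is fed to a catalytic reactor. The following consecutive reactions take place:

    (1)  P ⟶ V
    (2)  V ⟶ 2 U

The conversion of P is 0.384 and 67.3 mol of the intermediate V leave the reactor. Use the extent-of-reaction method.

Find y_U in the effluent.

Conversion of P: P consumed = 1ξ₁ = 0.384 × 845 → ξ₁ = 324.5 mol.
V balance: n_V = 0 + 1ξ₁ − 1ξ₂ = 67.3 → ξ₂ = (1·324.5 − 67.3)/1 = 257.2 mol.
Outlet amounts (n = n₀ + Σ ν·ξ):
  P: 845 − 1(324.5) = 520.5
  V: 0 + 1(324.5) − 1(257.2) = 67.3
  U: 0 + 2(257.2) = 514.4
Total out = 1102 mol; y_U = 514.4 / 1102 = 0.4667.

0.467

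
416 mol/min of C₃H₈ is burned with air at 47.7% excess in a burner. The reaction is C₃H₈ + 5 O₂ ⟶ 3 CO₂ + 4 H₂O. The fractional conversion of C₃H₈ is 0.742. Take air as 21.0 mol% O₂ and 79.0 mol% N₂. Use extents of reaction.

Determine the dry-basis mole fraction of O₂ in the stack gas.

Stoichiometric O₂ = 5 × 416 = 2080 mol/min; O₂ fed = 2080 × 1.477 = 3072 mol/min.
N₂ fed = 3072 × 79/21 = 11560 mol/min.
Fuel reacted = 0.742 × 416 → ξ = 308.7 mol/min.
Outlet (n = n₀ + ν ξ):
  C₃H₈: 416 − 1(308.7) = 107.3
  O₂: 3072 − 5(308.7) = 1529
  N₂: 11560 (inert)
  CO₂: 0 + 3(308.7) = 926
  H₂O: 0 + 4(308.7) = 1235
Dry total = 14120 mol/min; y_O₂ (dry) = 1529 / 14120 = 0.1083.

0.108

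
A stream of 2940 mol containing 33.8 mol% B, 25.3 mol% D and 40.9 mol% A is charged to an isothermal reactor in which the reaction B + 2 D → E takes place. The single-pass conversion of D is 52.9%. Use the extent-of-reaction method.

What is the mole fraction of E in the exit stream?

0.0773

D reacted = 0.529 × 743.8 = 393.5 mol; ν_D = −2, so ξ = 393.5/2 = 196.7 mol.
Outlet amounts (n = n₀ + ν ξ):
  B: 993.7 − 1(196.7) = 797
  D: 743.8 − 2(196.7) = 350.3
  E: 0 + 1(196.7) = 196.7
  A: 1202 (inert)
Total out = 2547 mol; y_E = 196.7 / 2547 = 0.07726.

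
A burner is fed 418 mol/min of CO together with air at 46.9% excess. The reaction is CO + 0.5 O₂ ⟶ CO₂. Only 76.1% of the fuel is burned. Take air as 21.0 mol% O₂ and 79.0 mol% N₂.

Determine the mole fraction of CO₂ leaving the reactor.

Stoichiometric O₂ = 0.5 × 418 = 209 mol/min; O₂ fed = 209 × 1.469 = 307 mol/min.
N₂ fed = 307 × 79/21 = 1155 mol/min.
Fuel reacted = 0.761 × 418 → ξ = 318.1 mol/min.
Outlet (n = n₀ + ν ξ):
  CO: 418 − 1(318.1) = 99.9
  O₂: 307 − 0.5(318.1) = 148
  N₂: 1155 (inert)
  CO₂: 0 + 1(318.1) = 318.1
Total out = 1721 mol/min; y_CO₂ = 318.1 / 1721 = 0.1848.

0.185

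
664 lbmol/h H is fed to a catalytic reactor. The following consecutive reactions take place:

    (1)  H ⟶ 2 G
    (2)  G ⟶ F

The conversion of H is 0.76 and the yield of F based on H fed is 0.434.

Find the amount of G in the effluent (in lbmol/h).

721 lbmol/h

Conversion of H: H consumed = 1ξ₁ = 0.76 × 664 → ξ₁ = 504.6 lbmol/h.
Yield of F: 1ξ₂ / 664 = 0.434 → ξ₂ = 288.2 lbmol/h.
Outlet amounts (n = n₀ + Σ ν·ξ):
  H: 664 − 1(504.6) = 159.4
  G: 0 + 2(504.6) − 1(288.2) = 721.1
  F: 0 + 1(288.2) = 288.2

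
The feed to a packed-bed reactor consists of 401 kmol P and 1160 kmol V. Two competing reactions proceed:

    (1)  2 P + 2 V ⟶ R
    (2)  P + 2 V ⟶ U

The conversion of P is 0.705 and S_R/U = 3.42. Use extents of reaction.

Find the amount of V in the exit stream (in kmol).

Conversion of P: P consumed = 0.705 × 401 = 282.7 kmol = 2ξ₁ + 1ξ₂.
Selectivity: 1ξ₁ / (1ξ₂) = 3.42 → ξ₁ = 3.42 ξ₂.
Substitute: (2·3.42 + 1) ξ₂ = 282.7 → ξ₂ = 36.06 kmol, ξ₁ = 123.3 kmol.
Outlet amounts (n = n₀ + Σ ν·ξ):
  P: 401 − 2(123.3) − 1(36.06) = 118.3
  V: 1160 − 2(123.3) − 2(36.06) = 841.2
  R: 0 + 1(123.3) = 123.3
  U: 0 + 1(36.06) = 36.06

841 kmol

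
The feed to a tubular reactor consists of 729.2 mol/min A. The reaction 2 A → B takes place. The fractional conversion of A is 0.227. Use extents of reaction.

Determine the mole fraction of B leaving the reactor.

0.128

A reacted = 0.227 × 729.2 = 165.5 mol/min; ν_A = −2, so ξ = 165.5/2 = 82.76 mol/min.
Outlet amounts (n = n₀ + ν ξ):
  A: 729.2 − 2(82.76) = 563.7
  B: 0 + 1(82.76) = 82.76
Total out = 646.4 mol/min; y_B = 82.76 / 646.4 = 0.128.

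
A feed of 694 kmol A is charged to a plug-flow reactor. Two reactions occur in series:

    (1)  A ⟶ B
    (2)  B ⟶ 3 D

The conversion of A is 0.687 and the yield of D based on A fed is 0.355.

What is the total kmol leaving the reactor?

858 kmol

Conversion of A: A consumed = 1ξ₁ = 0.687 × 694 → ξ₁ = 476.8 kmol.
Yield of D: 3ξ₂ / 694 = 0.355 → ξ₂ = 82.12 kmol.
Outlet amounts (n = n₀ + Σ ν·ξ):
  A: 694 − 1(476.8) = 217.2
  B: 0 + 1(476.8) − 1(82.12) = 394.7
  D: 0 + 3(82.12) = 246.4
Total out = 217.2 + 394.7 + 246.4 = 858.2 kmol.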